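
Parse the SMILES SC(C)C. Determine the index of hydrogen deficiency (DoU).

0

Molecular formula: C3H8S.
DoU = (2C + 2 + N − H − X) / 2, where X is the halogen count and O/S are ignored.
    = (2·3 + 2 + 0 − 8 − 0) / 2 = 0 / 2 = 0.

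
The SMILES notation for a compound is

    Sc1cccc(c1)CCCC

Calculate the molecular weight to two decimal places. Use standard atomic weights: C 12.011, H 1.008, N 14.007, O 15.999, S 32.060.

First, the molecular formula is C10H14S (counting implicit H from valence).
  C: 10 × 12.011 = 120.110
  H: 14 × 1.008 = 14.112
  S: 1 × 32.060 = 32.060
Sum: 10×12.011 + 14×1.008 + 1×32.060 = 166.282 → 166.28 g/mol.

166.28 g/mol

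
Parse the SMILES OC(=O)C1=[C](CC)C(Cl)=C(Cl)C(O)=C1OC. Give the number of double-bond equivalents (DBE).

Molecular formula: C10H10Cl2O4.
DoU = (2C + 2 + N − H − X) / 2, where X is the halogen count and O/S are ignored.
    = (2·10 + 2 + 0 − 10 − 2) / 2 = 10 / 2 = 5.

5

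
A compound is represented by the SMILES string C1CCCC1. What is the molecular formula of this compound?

Walk through each heavy atom and fill implicit hydrogens from standard valence (C 4, N 3, O 2, S 2, halogen 1):
  atom 1: C, bond orders sum to 2 (valence 4) → 2 H
  atom 2: C, bond orders sum to 2 (valence 4) → 2 H
  atom 3: C, bond orders sum to 2 (valence 4) → 2 H
  atom 4: C, bond orders sum to 2 (valence 4) → 2 H
  atom 5: C, bond orders sum to 2 (valence 4) → 2 H
Totals → C:5, H:10.

C5H10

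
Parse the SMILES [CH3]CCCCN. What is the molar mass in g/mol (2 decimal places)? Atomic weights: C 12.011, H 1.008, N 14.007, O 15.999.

First, the molecular formula is C5H13N (counting implicit H from valence).
  C: 5 × 12.011 = 60.055
  H: 13 × 1.008 = 13.104
  N: 1 × 14.007 = 14.007
Sum: 5×12.011 + 13×1.008 + 1×14.007 = 87.166 → 87.17 g/mol.

87.17 g/mol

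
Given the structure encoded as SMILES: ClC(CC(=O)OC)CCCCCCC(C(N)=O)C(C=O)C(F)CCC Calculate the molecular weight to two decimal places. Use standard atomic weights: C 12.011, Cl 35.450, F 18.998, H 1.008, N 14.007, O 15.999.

379.90 g/mol

First, the molecular formula is C18H31ClFNO4 (counting implicit H from valence).
  C: 18 × 12.011 = 216.198
  Cl: 1 × 35.450 = 35.450
  F: 1 × 18.998 = 18.998
  H: 31 × 1.008 = 31.248
  N: 1 × 14.007 = 14.007
  O: 4 × 15.999 = 63.996
Sum: 18×12.011 + 1×35.450 + 1×18.998 + 31×1.008 + 1×14.007 + 4×15.999 = 379.897 → 379.90 g/mol.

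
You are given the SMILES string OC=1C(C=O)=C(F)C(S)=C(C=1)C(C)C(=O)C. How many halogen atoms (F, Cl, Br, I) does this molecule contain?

1

Halogen atoms appear at heavy-atom position 7 (1×F).
Other groups present: 1 aldehyde, 1 hydroxyl, 1 ketone, 1 thiol.
Halogen count: 1.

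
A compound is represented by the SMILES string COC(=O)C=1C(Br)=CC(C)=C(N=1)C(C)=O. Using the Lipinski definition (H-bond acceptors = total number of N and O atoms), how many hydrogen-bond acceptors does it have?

4

N atoms: 1; O atoms: 3.
Lipinski HBA = 1 + 3 = 4.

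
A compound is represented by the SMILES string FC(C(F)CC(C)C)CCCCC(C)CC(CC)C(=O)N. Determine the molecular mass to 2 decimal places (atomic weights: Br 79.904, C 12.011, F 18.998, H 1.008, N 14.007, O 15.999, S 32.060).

305.45 g/mol

First, the molecular formula is C17H33F2NO (counting implicit H from valence).
  C: 17 × 12.011 = 204.187
  F: 2 × 18.998 = 37.996
  H: 33 × 1.008 = 33.264
  N: 1 × 14.007 = 14.007
  O: 1 × 15.999 = 15.999
Sum: 17×12.011 + 2×18.998 + 33×1.008 + 1×14.007 + 1×15.999 = 305.453 → 305.45 g/mol.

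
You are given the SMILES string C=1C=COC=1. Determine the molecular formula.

Walk through each heavy atom and fill implicit hydrogens from standard valence (C 4, N 3, O 2, S 2, halogen 1):
  atom 1: C, bond orders sum to 3 (valence 4) → 1 H
  atom 2: C, bond orders sum to 3 (valence 4) → 1 H
  atom 3: C, bond orders sum to 3 (valence 4) → 1 H
  atom 4: O, bond orders sum to 2 (valence 2) → 0 H
  atom 5: C, bond orders sum to 3 (valence 4) → 1 H
Totals → C:4, H:4, O:1.
In Hill order: C4H4O.

C4H4O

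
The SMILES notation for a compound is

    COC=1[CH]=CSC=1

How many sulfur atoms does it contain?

1

Scan the SMILES for S atoms (remember two-letter symbols like Cl and Br are single atoms).
Sulfur count: 1.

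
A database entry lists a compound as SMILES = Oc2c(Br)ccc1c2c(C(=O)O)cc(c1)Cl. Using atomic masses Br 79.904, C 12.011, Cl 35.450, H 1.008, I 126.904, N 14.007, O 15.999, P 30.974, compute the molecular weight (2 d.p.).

First, the molecular formula is C11H6BrClO3 (counting implicit H from valence).
  Br: 1 × 79.904 = 79.904
  C: 11 × 12.011 = 132.121
  Cl: 1 × 35.450 = 35.450
  H: 6 × 1.008 = 6.048
  O: 3 × 15.999 = 47.997
Sum: 1×79.904 + 11×12.011 + 1×35.450 + 6×1.008 + 3×15.999 = 301.520 → 301.52 g/mol.

301.52 g/mol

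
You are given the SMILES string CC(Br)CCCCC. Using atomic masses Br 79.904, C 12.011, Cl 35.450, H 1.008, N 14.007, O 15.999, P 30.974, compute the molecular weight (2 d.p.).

179.10 g/mol

First, the molecular formula is C7H15Br (counting implicit H from valence).
  Br: 1 × 79.904 = 79.904
  C: 7 × 12.011 = 84.077
  H: 15 × 1.008 = 15.120
Sum: 1×79.904 + 7×12.011 + 15×1.008 = 179.101 → 179.10 g/mol.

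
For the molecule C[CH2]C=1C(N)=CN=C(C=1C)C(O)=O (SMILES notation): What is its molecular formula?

Walk through each heavy atom and fill implicit hydrogens from standard valence (C 4, N 3, O 2, S 2, halogen 1):
  atom 1: C, bond orders sum to 1 (valence 4) → 3 H
  atom 2: C with explicit H count 2
  atom 3: C, bond orders sum to 4 (valence 4) → 0 H
  atom 4: C, bond orders sum to 4 (valence 4) → 0 H
  atom 5: N, bond orders sum to 1 (valence 3) → 2 H
  atom 6: C, bond orders sum to 3 (valence 4) → 1 H
  atom 7: N, bond orders sum to 3 (valence 3) → 0 H
  atom 8: C, bond orders sum to 4 (valence 4) → 0 H
  atom 9: C, bond orders sum to 4 (valence 4) → 0 H
  atom 10: C, bond orders sum to 1 (valence 4) → 3 H
  atom 11: C, bond orders sum to 4 (valence 4) → 0 H
  atom 12: O, bond orders sum to 1 (valence 2) → 1 H
  atom 13: O, bond orders sum to 2 (valence 2) → 0 H
Totals → C:9, H:12, N:2, O:2.

C9H12N2O2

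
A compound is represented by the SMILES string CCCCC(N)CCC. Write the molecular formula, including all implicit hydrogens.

Walk through each heavy atom and fill implicit hydrogens from standard valence (C 4, N 3, O 2, S 2, halogen 1):
  atom 1: C, bond orders sum to 1 (valence 4) → 3 H
  atom 2: C, bond orders sum to 2 (valence 4) → 2 H
  atom 3: C, bond orders sum to 2 (valence 4) → 2 H
  atom 4: C, bond orders sum to 2 (valence 4) → 2 H
  atom 5: C, bond orders sum to 3 (valence 4) → 1 H
  atom 6: N, bond orders sum to 1 (valence 3) → 2 H
  atom 7: C, bond orders sum to 2 (valence 4) → 2 H
  atom 8: C, bond orders sum to 2 (valence 4) → 2 H
  atom 9: C, bond orders sum to 1 (valence 4) → 3 H
Totals → C:8, H:19, N:1.
In Hill order: C8H19N.

C8H19N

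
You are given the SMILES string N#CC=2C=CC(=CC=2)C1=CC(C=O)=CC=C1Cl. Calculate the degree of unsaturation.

11

Degree of unsaturation = (number of rings) + (number of π bonds).
Ring closures in the SMILES: 2.
π bonds: 7 double bonds (each 1 DoU), 1 triple bond (each 2 DoU) → 9 DoU from unsaturation.
Total DoU = 2 + 9 = 11.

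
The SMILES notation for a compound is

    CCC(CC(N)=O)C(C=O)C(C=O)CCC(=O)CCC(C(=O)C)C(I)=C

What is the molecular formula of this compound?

C19H28INO5

Walk through each heavy atom and fill implicit hydrogens from standard valence (C 4, N 3, O 2, S 2, halogen 1):
  atom 1: C, bond orders sum to 1 (valence 4) → 3 H
  atom 2: C, bond orders sum to 2 (valence 4) → 2 H
  atom 3: C, bond orders sum to 3 (valence 4) → 1 H
  atom 4: C, bond orders sum to 2 (valence 4) → 2 H
  atom 5: C, bond orders sum to 4 (valence 4) → 0 H
  atom 6: N, bond orders sum to 1 (valence 3) → 2 H
  atom 7: O, bond orders sum to 2 (valence 2) → 0 H
  atom 8: C, bond orders sum to 3 (valence 4) → 1 H
  atom 9: C, bond orders sum to 3 (valence 4) → 1 H
  atom 10: O, bond orders sum to 2 (valence 2) → 0 H
  atom 11: C, bond orders sum to 3 (valence 4) → 1 H
  atom 12: C, bond orders sum to 3 (valence 4) → 1 H
  atom 13: O, bond orders sum to 2 (valence 2) → 0 H
  atom 14: C, bond orders sum to 2 (valence 4) → 2 H
  atom 15: C, bond orders sum to 2 (valence 4) → 2 H
  atom 16: C, bond orders sum to 4 (valence 4) → 0 H
  atom 17: O, bond orders sum to 2 (valence 2) → 0 H
  atom 18: C, bond orders sum to 2 (valence 4) → 2 H
  atom 19: C, bond orders sum to 2 (valence 4) → 2 H
  atom 20: C, bond orders sum to 3 (valence 4) → 1 H
  atom 21: C, bond orders sum to 4 (valence 4) → 0 H
  atom 22: O, bond orders sum to 2 (valence 2) → 0 H
  atom 23: C, bond orders sum to 1 (valence 4) → 3 H
  atom 24: C, bond orders sum to 4 (valence 4) → 0 H
  atom 25: I (halogen, monovalent) → 0 H
  atom 26: C, bond orders sum to 2 (valence 4) → 2 H
Totals → C:19, H:28, I:1, N:1, O:5.
In Hill order: C19H28INO5.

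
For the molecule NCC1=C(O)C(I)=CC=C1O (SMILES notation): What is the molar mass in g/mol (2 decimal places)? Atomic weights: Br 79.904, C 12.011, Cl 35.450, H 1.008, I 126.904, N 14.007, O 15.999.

First, the molecular formula is C7H8INO2 (counting implicit H from valence).
  C: 7 × 12.011 = 84.077
  H: 8 × 1.008 = 8.064
  I: 1 × 126.904 = 126.904
  N: 1 × 14.007 = 14.007
  O: 2 × 15.999 = 31.998
Sum: 7×12.011 + 8×1.008 + 1×126.904 + 1×14.007 + 2×15.999 = 265.050 → 265.05 g/mol.

265.05 g/mol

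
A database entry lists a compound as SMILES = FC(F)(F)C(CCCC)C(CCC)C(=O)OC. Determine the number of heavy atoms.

17

Every atom symbol written in the SMILES (organic subset) is one heavy atom; implicit H are not written.
Heavy atoms by element → C:12, F:3, O:2.
Total: 17.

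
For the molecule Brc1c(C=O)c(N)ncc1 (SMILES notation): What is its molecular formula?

C6H5BrN2O

Walk through each heavy atom and fill implicit hydrogens from standard valence (C 4, N 3, O 2, S 2, halogen 1); for lowercase aromatic atoms, an aromatic c carries 1 H when it has two neighbours and 0 H with three, and aromatic n carries 0 H:
  atom 1: Br (halogen, monovalent) → 0 H
  atom 2: aromatic c, 3 neighbours → 0 H
  atom 3: aromatic c, 3 neighbours → 0 H
  atom 4: C, bond orders sum to 3 (valence 4) → 1 H
  atom 5: O, bond orders sum to 2 (valence 2) → 0 H
  atom 6: aromatic c, 3 neighbours → 0 H
  atom 7: N, bond orders sum to 1 (valence 3) → 2 H
  atom 8: aromatic n, 2 neighbours → 0 H
  atom 9: aromatic c, 2 neighbours → 1 H
  atom 10: aromatic c, 2 neighbours → 1 H
Totals → C:6, H:5, Br:1, N:2, O:1.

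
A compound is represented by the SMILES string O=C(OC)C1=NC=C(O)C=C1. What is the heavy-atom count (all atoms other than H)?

Every atom symbol written in the SMILES (organic subset) is one heavy atom; implicit H are not written.
Heavy atoms by element → C:7, N:1, O:3.
Total: 11.

11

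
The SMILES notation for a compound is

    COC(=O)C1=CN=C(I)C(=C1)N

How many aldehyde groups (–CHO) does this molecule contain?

Scan the SMILES for the aldehyde motif — none present.
Groups that are present: 1 ester, 1 primary amine.

0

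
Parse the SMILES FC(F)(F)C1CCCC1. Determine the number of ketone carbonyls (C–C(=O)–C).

0

Scan the SMILES for the ketone motif — none present.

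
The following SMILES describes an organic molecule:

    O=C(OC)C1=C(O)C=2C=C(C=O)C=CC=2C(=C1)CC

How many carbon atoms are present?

15

Count every carbon token in the SMILES (each C, including those in ring-closure positions and inside branches).
Carbon count: 15.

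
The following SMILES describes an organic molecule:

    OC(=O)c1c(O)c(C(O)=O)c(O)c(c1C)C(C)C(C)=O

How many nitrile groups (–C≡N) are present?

0

Scan the SMILES for the nitrile motif — none present.
Groups that are present: 2 carboxylic acid, 2 hydroxyl, 1 ketone.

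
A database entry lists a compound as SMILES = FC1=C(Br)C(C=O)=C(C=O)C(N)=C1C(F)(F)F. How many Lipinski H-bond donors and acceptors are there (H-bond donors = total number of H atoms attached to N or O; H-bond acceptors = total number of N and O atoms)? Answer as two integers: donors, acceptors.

2, 3

Donors: find every N or O and count the H atoms it carries.
  atom 7 (O): bond orders sum to 2 → 0 H
  atom 10 (O): bond orders sum to 2 → 0 H
  atom 12 (N): bond orders sum to 1 → 2 H
Lipinski HBD = 2.
Acceptors: N atoms = 1, O atoms = 2 → HBA = 3.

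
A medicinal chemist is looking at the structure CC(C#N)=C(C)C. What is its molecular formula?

Walk through each heavy atom and fill implicit hydrogens from standard valence (C 4, N 3, O 2, S 2, halogen 1):
  atom 1: C, bond orders sum to 1 (valence 4) → 3 H
  atom 2: C, bond orders sum to 4 (valence 4) → 0 H
  atom 3: C, bond orders sum to 4 (valence 4) → 0 H
  atom 4: N, bond orders sum to 3 (valence 3) → 0 H
  atom 5: C, bond orders sum to 4 (valence 4) → 0 H
  atom 6: C, bond orders sum to 1 (valence 4) → 3 H
  atom 7: C, bond orders sum to 1 (valence 4) → 3 H
Totals → C:6, H:9, N:1.
In Hill order: C6H9N.

C6H9N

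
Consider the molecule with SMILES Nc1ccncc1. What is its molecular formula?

Walk through each heavy atom and fill implicit hydrogens from standard valence (C 4, N 3, O 2, S 2, halogen 1); for lowercase aromatic atoms, an aromatic c carries 1 H when it has two neighbours and 0 H with three, and aromatic n carries 0 H:
  atom 1: N, bond orders sum to 1 (valence 3) → 2 H
  atom 2: aromatic c, 3 neighbours → 0 H
  atom 3: aromatic c, 2 neighbours → 1 H
  atom 4: aromatic c, 2 neighbours → 1 H
  atom 5: aromatic n, 2 neighbours → 0 H
  atom 6: aromatic c, 2 neighbours → 1 H
  atom 7: aromatic c, 2 neighbours → 1 H
Totals → C:5, H:6, N:2.
In Hill order: C5H6N2.

C5H6N2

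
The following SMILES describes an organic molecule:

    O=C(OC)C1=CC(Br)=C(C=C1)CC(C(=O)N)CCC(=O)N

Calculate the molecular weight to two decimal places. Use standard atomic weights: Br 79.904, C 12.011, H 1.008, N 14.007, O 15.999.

357.20 g/mol

First, the molecular formula is C14H17BrN2O4 (counting implicit H from valence).
  Br: 1 × 79.904 = 79.904
  C: 14 × 12.011 = 168.154
  H: 17 × 1.008 = 17.136
  N: 2 × 14.007 = 28.014
  O: 4 × 15.999 = 63.996
Sum: 1×79.904 + 14×12.011 + 17×1.008 + 2×14.007 + 4×15.999 = 357.204 → 357.20 g/mol.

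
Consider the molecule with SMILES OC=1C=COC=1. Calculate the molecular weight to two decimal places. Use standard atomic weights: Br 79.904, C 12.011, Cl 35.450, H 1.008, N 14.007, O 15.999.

84.07 g/mol

First, the molecular formula is C4H4O2 (counting implicit H from valence).
  C: 4 × 12.011 = 48.044
  H: 4 × 1.008 = 4.032
  O: 2 × 15.999 = 31.998
Sum: 4×12.011 + 4×1.008 + 2×15.999 = 84.074 → 84.07 g/mol.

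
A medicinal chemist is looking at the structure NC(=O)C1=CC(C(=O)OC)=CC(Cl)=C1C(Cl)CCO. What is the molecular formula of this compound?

C12H13Cl2NO4

Walk through each heavy atom and fill implicit hydrogens from standard valence (C 4, N 3, O 2, S 2, halogen 1):
  atom 1: N, bond orders sum to 1 (valence 3) → 2 H
  atom 2: C, bond orders sum to 4 (valence 4) → 0 H
  atom 3: O, bond orders sum to 2 (valence 2) → 0 H
  atom 4: C, bond orders sum to 4 (valence 4) → 0 H
  atom 5: C, bond orders sum to 3 (valence 4) → 1 H
  atom 6: C, bond orders sum to 4 (valence 4) → 0 H
  atom 7: C, bond orders sum to 4 (valence 4) → 0 H
  atom 8: O, bond orders sum to 2 (valence 2) → 0 H
  atom 9: O, bond orders sum to 2 (valence 2) → 0 H
  atom 10: C, bond orders sum to 1 (valence 4) → 3 H
  atom 11: C, bond orders sum to 3 (valence 4) → 1 H
  atom 12: C, bond orders sum to 4 (valence 4) → 0 H
  atom 13: Cl (halogen, monovalent) → 0 H
  atom 14: C, bond orders sum to 4 (valence 4) → 0 H
  atom 15: C, bond orders sum to 3 (valence 4) → 1 H
  atom 16: Cl (halogen, monovalent) → 0 H
  atom 17: C, bond orders sum to 2 (valence 4) → 2 H
  atom 18: C, bond orders sum to 2 (valence 4) → 2 H
  atom 19: O, bond orders sum to 1 (valence 2) → 1 H
Totals → C:12, H:13, Cl:2, N:1, O:4.
In Hill order: C12H13Cl2NO4.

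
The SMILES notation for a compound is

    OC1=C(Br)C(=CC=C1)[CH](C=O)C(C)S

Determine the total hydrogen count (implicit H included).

Walk through each heavy atom and fill implicit hydrogens from standard valence (C 4, N 3, O 2, S 2, halogen 1):
  atom 1: O, bond orders sum to 1 (valence 2) → 1 H
  atom 2: C, bond orders sum to 4 (valence 4) → 0 H
  atom 3: C, bond orders sum to 4 (valence 4) → 0 H
  atom 4: Br (halogen, monovalent) → 0 H
  atom 5: C, bond orders sum to 4 (valence 4) → 0 H
  atom 6: C, bond orders sum to 3 (valence 4) → 1 H
  atom 7: C, bond orders sum to 3 (valence 4) → 1 H
  atom 8: C, bond orders sum to 3 (valence 4) → 1 H
  atom 9: C with explicit H count 1
  atom 10: C, bond orders sum to 3 (valence 4) → 1 H
  atom 11: O, bond orders sum to 2 (valence 2) → 0 H
  atom 12: C, bond orders sum to 3 (valence 4) → 1 H
  atom 13: C, bond orders sum to 1 (valence 4) → 3 H
  atom 14: S, bond orders sum to 1 (valence 2) → 1 H
Total hydrogens: 11.

11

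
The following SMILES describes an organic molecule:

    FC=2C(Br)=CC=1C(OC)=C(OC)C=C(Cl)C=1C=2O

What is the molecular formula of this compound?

C12H9BrClFO3

Walk through each heavy atom and fill implicit hydrogens from standard valence (C 4, N 3, O 2, S 2, halogen 1):
  atom 1: F (halogen, monovalent) → 0 H
  atom 2: C, bond orders sum to 4 (valence 4) → 0 H
  atom 3: C, bond orders sum to 4 (valence 4) → 0 H
  atom 4: Br (halogen, monovalent) → 0 H
  atom 5: C, bond orders sum to 3 (valence 4) → 1 H
  atom 6: C, bond orders sum to 4 (valence 4) → 0 H
  atom 7: C, bond orders sum to 4 (valence 4) → 0 H
  atom 8: O, bond orders sum to 2 (valence 2) → 0 H
  atom 9: C, bond orders sum to 1 (valence 4) → 3 H
  atom 10: C, bond orders sum to 4 (valence 4) → 0 H
  atom 11: O, bond orders sum to 2 (valence 2) → 0 H
  atom 12: C, bond orders sum to 1 (valence 4) → 3 H
  atom 13: C, bond orders sum to 3 (valence 4) → 1 H
  atom 14: C, bond orders sum to 4 (valence 4) → 0 H
  atom 15: Cl (halogen, monovalent) → 0 H
  atom 16: C, bond orders sum to 4 (valence 4) → 0 H
  atom 17: C, bond orders sum to 4 (valence 4) → 0 H
  atom 18: O, bond orders sum to 1 (valence 2) → 1 H
Totals → C:12, H:9, Br:1, Cl:1, F:1, O:3.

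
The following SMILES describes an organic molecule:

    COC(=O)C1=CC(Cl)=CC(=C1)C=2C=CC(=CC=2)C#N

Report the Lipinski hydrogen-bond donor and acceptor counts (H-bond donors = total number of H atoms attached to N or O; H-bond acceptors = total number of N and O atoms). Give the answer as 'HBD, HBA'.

0, 3

Donors: find every N or O and count the H atoms it carries.
  atom 2 (O): bond orders sum to 2 → 0 H
  atom 4 (O): bond orders sum to 2 → 0 H
  atom 19 (N): bond orders sum to 3 → 0 H
Lipinski HBD = 0.
Acceptors: N atoms = 1, O atoms = 2 → HBA = 3.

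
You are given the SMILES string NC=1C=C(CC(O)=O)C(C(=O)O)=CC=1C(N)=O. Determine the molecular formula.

C10H10N2O5

Walk through each heavy atom and fill implicit hydrogens from standard valence (C 4, N 3, O 2, S 2, halogen 1):
  atom 1: N, bond orders sum to 1 (valence 3) → 2 H
  atom 2: C, bond orders sum to 4 (valence 4) → 0 H
  atom 3: C, bond orders sum to 3 (valence 4) → 1 H
  atom 4: C, bond orders sum to 4 (valence 4) → 0 H
  atom 5: C, bond orders sum to 2 (valence 4) → 2 H
  atom 6: C, bond orders sum to 4 (valence 4) → 0 H
  atom 7: O, bond orders sum to 1 (valence 2) → 1 H
  atom 8: O, bond orders sum to 2 (valence 2) → 0 H
  atom 9: C, bond orders sum to 4 (valence 4) → 0 H
  atom 10: C, bond orders sum to 4 (valence 4) → 0 H
  atom 11: O, bond orders sum to 2 (valence 2) → 0 H
  atom 12: O, bond orders sum to 1 (valence 2) → 1 H
  atom 13: C, bond orders sum to 3 (valence 4) → 1 H
  atom 14: C, bond orders sum to 4 (valence 4) → 0 H
  atom 15: C, bond orders sum to 4 (valence 4) → 0 H
  atom 16: N, bond orders sum to 1 (valence 3) → 2 H
  atom 17: O, bond orders sum to 2 (valence 2) → 0 H
Totals → C:10, H:10, N:2, O:5.
In Hill order: C10H10N2O5.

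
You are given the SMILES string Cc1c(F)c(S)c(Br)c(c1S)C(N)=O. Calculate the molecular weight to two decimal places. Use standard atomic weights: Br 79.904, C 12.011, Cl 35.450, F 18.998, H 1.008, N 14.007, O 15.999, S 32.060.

296.17 g/mol

First, the molecular formula is C8H7BrFNOS2 (counting implicit H from valence).
  Br: 1 × 79.904 = 79.904
  C: 8 × 12.011 = 96.088
  F: 1 × 18.998 = 18.998
  H: 7 × 1.008 = 7.056
  N: 1 × 14.007 = 14.007
  O: 1 × 15.999 = 15.999
  S: 2 × 32.060 = 64.120
Sum: 1×79.904 + 8×12.011 + 1×18.998 + 7×1.008 + 1×14.007 + 1×15.999 + 2×32.060 = 296.172 → 296.17 g/mol.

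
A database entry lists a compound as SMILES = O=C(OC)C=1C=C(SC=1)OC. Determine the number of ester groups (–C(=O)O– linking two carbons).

The ester motif appears at heavy-atom position 2 in the SMILES.
Other groups present: 1 ether.
Ester count: 1.

1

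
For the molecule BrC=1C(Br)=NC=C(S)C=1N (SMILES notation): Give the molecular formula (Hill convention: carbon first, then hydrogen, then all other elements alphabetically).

C5H4Br2N2S

Walk through each heavy atom and fill implicit hydrogens from standard valence (C 4, N 3, O 2, S 2, halogen 1):
  atom 1: Br (halogen, monovalent) → 0 H
  atom 2: C, bond orders sum to 4 (valence 4) → 0 H
  atom 3: C, bond orders sum to 4 (valence 4) → 0 H
  atom 4: Br (halogen, monovalent) → 0 H
  atom 5: N, bond orders sum to 3 (valence 3) → 0 H
  atom 6: C, bond orders sum to 3 (valence 4) → 1 H
  atom 7: C, bond orders sum to 4 (valence 4) → 0 H
  atom 8: S, bond orders sum to 1 (valence 2) → 1 H
  atom 9: C, bond orders sum to 4 (valence 4) → 0 H
  atom 10: N, bond orders sum to 1 (valence 3) → 2 H
Totals → C:5, H:4, Br:2, N:2, S:1.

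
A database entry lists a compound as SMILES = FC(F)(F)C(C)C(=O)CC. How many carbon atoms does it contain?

6

Count every carbon token in the SMILES (each C, including those in ring-closure positions and inside branches).
Carbon count: 6.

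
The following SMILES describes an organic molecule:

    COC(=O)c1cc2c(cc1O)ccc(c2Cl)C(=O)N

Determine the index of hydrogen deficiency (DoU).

Molecular formula: C13H10ClNO4.
DoU = (2C + 2 + N − H − X) / 2, where X is the halogen count and O/S are ignored.
    = (2·13 + 2 + 1 − 10 − 1) / 2 = 18 / 2 = 9.

9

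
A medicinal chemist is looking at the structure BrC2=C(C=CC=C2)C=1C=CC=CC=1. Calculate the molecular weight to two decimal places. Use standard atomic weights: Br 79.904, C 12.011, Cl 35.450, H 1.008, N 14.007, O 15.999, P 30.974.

First, the molecular formula is C12H9Br (counting implicit H from valence).
  Br: 1 × 79.904 = 79.904
  C: 12 × 12.011 = 144.132
  H: 9 × 1.008 = 9.072
Sum: 1×79.904 + 12×12.011 + 9×1.008 = 233.108 → 233.11 g/mol.

233.11 g/mol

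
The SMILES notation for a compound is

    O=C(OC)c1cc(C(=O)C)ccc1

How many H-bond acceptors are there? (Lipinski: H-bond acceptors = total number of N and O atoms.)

N atoms: 0; O atoms: 3.
Lipinski HBA = 0 + 3 = 3.

3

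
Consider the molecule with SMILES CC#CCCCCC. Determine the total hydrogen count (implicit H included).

Walk through each heavy atom and fill implicit hydrogens from standard valence (C 4, N 3, O 2, S 2, halogen 1):
  atom 1: C, bond orders sum to 1 (valence 4) → 3 H
  atom 2: C, bond orders sum to 4 (valence 4) → 0 H
  atom 3: C, bond orders sum to 4 (valence 4) → 0 H
  atom 4: C, bond orders sum to 2 (valence 4) → 2 H
  atom 5: C, bond orders sum to 2 (valence 4) → 2 H
  atom 6: C, bond orders sum to 2 (valence 4) → 2 H
  atom 7: C, bond orders sum to 2 (valence 4) → 2 H
  atom 8: C, bond orders sum to 1 (valence 4) → 3 H
Total hydrogens: 14.

14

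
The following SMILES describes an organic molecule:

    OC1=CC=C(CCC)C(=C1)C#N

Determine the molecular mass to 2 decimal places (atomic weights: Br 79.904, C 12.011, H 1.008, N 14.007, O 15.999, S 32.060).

First, the molecular formula is C10H11NO (counting implicit H from valence).
  C: 10 × 12.011 = 120.110
  H: 11 × 1.008 = 11.088
  N: 1 × 14.007 = 14.007
  O: 1 × 15.999 = 15.999
Sum: 10×12.011 + 11×1.008 + 1×14.007 + 1×15.999 = 161.204 → 161.20 g/mol.

161.20 g/mol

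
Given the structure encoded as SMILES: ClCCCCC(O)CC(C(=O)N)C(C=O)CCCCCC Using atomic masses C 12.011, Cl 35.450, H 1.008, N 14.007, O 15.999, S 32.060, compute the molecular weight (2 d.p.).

319.87 g/mol

First, the molecular formula is C16H30ClNO3 (counting implicit H from valence).
  C: 16 × 12.011 = 192.176
  Cl: 1 × 35.450 = 35.450
  H: 30 × 1.008 = 30.240
  N: 1 × 14.007 = 14.007
  O: 3 × 15.999 = 47.997
Sum: 16×12.011 + 1×35.450 + 30×1.008 + 1×14.007 + 3×15.999 = 319.870 → 319.87 g/mol.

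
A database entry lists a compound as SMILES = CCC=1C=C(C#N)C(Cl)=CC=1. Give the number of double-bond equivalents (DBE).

6

Degree of unsaturation = (number of rings) + (number of π bonds).
Ring closures in the SMILES: 1.
π bonds: 3 double bonds (each 1 DoU), 1 triple bond (each 2 DoU) → 5 DoU from unsaturation.
Total DoU = 1 + 5 = 6.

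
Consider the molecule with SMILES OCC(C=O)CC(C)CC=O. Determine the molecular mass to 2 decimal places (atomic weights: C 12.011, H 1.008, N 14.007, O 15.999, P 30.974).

First, the molecular formula is C8H14O3 (counting implicit H from valence).
  C: 8 × 12.011 = 96.088
  H: 14 × 1.008 = 14.112
  O: 3 × 15.999 = 47.997
Sum: 8×12.011 + 14×1.008 + 3×15.999 = 158.197 → 158.20 g/mol.

158.20 g/mol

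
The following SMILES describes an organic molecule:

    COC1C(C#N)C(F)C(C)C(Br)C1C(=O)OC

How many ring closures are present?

In SMILES, each pair of matching ring-closure digits denotes one ring-closing bond; the number of such bonds equals the number of independent rings.
Ring-closure bonds here: 1.

1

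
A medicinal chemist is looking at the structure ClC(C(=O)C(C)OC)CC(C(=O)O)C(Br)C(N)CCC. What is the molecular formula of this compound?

Walk through each heavy atom and fill implicit hydrogens from standard valence (C 4, N 3, O 2, S 2, halogen 1):
  atom 1: Cl (halogen, monovalent) → 0 H
  atom 2: C, bond orders sum to 3 (valence 4) → 1 H
  atom 3: C, bond orders sum to 4 (valence 4) → 0 H
  atom 4: O, bond orders sum to 2 (valence 2) → 0 H
  atom 5: C, bond orders sum to 3 (valence 4) → 1 H
  atom 6: C, bond orders sum to 1 (valence 4) → 3 H
  atom 7: O, bond orders sum to 2 (valence 2) → 0 H
  atom 8: C, bond orders sum to 1 (valence 4) → 3 H
  atom 9: C, bond orders sum to 2 (valence 4) → 2 H
  atom 10: C, bond orders sum to 3 (valence 4) → 1 H
  atom 11: C, bond orders sum to 4 (valence 4) → 0 H
  atom 12: O, bond orders sum to 2 (valence 2) → 0 H
  atom 13: O, bond orders sum to 1 (valence 2) → 1 H
  atom 14: C, bond orders sum to 3 (valence 4) → 1 H
  atom 15: Br (halogen, monovalent) → 0 H
  atom 16: C, bond orders sum to 3 (valence 4) → 1 H
  atom 17: N, bond orders sum to 1 (valence 3) → 2 H
  atom 18: C, bond orders sum to 2 (valence 4) → 2 H
  atom 19: C, bond orders sum to 2 (valence 4) → 2 H
  atom 20: C, bond orders sum to 1 (valence 4) → 3 H
Totals → C:13, H:23, Br:1, Cl:1, N:1, O:4.
In Hill order: C13H23BrClNO4.

C13H23BrClNO4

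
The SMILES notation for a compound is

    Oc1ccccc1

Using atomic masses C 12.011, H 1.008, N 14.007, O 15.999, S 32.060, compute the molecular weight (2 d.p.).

First, the molecular formula is C6H6O (counting implicit H from valence).
  C: 6 × 12.011 = 72.066
  H: 6 × 1.008 = 6.048
  O: 1 × 15.999 = 15.999
Sum: 6×12.011 + 6×1.008 + 1×15.999 = 94.113 → 94.11 g/mol.

94.11 g/mol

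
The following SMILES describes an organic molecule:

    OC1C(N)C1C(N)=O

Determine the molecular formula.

Walk through each heavy atom and fill implicit hydrogens from standard valence (C 4, N 3, O 2, S 2, halogen 1):
  atom 1: O, bond orders sum to 1 (valence 2) → 1 H
  atom 2: C, bond orders sum to 3 (valence 4) → 1 H
  atom 3: C, bond orders sum to 3 (valence 4) → 1 H
  atom 4: N, bond orders sum to 1 (valence 3) → 2 H
  atom 5: C, bond orders sum to 3 (valence 4) → 1 H
  atom 6: C, bond orders sum to 4 (valence 4) → 0 H
  atom 7: N, bond orders sum to 1 (valence 3) → 2 H
  atom 8: O, bond orders sum to 2 (valence 2) → 0 H
Totals → C:4, H:8, N:2, O:2.

C4H8N2O2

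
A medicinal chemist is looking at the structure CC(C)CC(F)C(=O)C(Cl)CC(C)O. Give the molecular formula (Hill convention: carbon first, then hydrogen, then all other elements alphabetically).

C10H18ClFO2

Walk through each heavy atom and fill implicit hydrogens from standard valence (C 4, N 3, O 2, S 2, halogen 1):
  atom 1: C, bond orders sum to 1 (valence 4) → 3 H
  atom 2: C, bond orders sum to 3 (valence 4) → 1 H
  atom 3: C, bond orders sum to 1 (valence 4) → 3 H
  atom 4: C, bond orders sum to 2 (valence 4) → 2 H
  atom 5: C, bond orders sum to 3 (valence 4) → 1 H
  atom 6: F (halogen, monovalent) → 0 H
  atom 7: C, bond orders sum to 4 (valence 4) → 0 H
  atom 8: O, bond orders sum to 2 (valence 2) → 0 H
  atom 9: C, bond orders sum to 3 (valence 4) → 1 H
  atom 10: Cl (halogen, monovalent) → 0 H
  atom 11: C, bond orders sum to 2 (valence 4) → 2 H
  atom 12: C, bond orders sum to 3 (valence 4) → 1 H
  atom 13: C, bond orders sum to 1 (valence 4) → 3 H
  atom 14: O, bond orders sum to 1 (valence 2) → 1 H
Totals → C:10, H:18, Cl:1, F:1, O:2.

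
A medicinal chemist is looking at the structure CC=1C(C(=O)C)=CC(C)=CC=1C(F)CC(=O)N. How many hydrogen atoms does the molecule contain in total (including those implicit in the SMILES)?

16

Walk through each heavy atom and fill implicit hydrogens from standard valence (C 4, N 3, O 2, S 2, halogen 1):
  atom 1: C, bond orders sum to 1 (valence 4) → 3 H
  atom 2: C, bond orders sum to 4 (valence 4) → 0 H
  atom 3: C, bond orders sum to 4 (valence 4) → 0 H
  atom 4: C, bond orders sum to 4 (valence 4) → 0 H
  atom 5: O, bond orders sum to 2 (valence 2) → 0 H
  atom 6: C, bond orders sum to 1 (valence 4) → 3 H
  atom 7: C, bond orders sum to 3 (valence 4) → 1 H
  atom 8: C, bond orders sum to 4 (valence 4) → 0 H
  atom 9: C, bond orders sum to 1 (valence 4) → 3 H
  atom 10: C, bond orders sum to 3 (valence 4) → 1 H
  atom 11: C, bond orders sum to 4 (valence 4) → 0 H
  atom 12: C, bond orders sum to 3 (valence 4) → 1 H
  atom 13: F (halogen, monovalent) → 0 H
  atom 14: C, bond orders sum to 2 (valence 4) → 2 H
  atom 15: C, bond orders sum to 4 (valence 4) → 0 H
  atom 16: O, bond orders sum to 2 (valence 2) → 0 H
  atom 17: N, bond orders sum to 1 (valence 3) → 2 H
Total hydrogens: 16.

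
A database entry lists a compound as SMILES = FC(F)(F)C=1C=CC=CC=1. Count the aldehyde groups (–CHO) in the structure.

Scan the SMILES for the aldehyde motif — none present.

0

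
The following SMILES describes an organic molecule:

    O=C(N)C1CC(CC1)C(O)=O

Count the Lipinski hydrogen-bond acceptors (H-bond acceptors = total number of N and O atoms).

N atoms: 1; O atoms: 3.
Lipinski HBA = 1 + 3 = 4.

4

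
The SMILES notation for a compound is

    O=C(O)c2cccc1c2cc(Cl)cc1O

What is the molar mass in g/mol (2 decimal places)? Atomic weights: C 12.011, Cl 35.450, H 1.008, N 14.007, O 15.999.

First, the molecular formula is C11H7ClO3 (counting implicit H from valence).
  C: 11 × 12.011 = 132.121
  Cl: 1 × 35.450 = 35.450
  H: 7 × 1.008 = 7.056
  O: 3 × 15.999 = 47.997
Sum: 11×12.011 + 1×35.450 + 7×1.008 + 3×15.999 = 222.624 → 222.62 g/mol.

222.62 g/mol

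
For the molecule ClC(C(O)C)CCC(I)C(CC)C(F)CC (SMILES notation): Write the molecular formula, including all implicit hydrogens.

C12H23ClFIO

Walk through each heavy atom and fill implicit hydrogens from standard valence (C 4, N 3, O 2, S 2, halogen 1):
  atom 1: Cl (halogen, monovalent) → 0 H
  atom 2: C, bond orders sum to 3 (valence 4) → 1 H
  atom 3: C, bond orders sum to 3 (valence 4) → 1 H
  atom 4: O, bond orders sum to 1 (valence 2) → 1 H
  atom 5: C, bond orders sum to 1 (valence 4) → 3 H
  atom 6: C, bond orders sum to 2 (valence 4) → 2 H
  atom 7: C, bond orders sum to 2 (valence 4) → 2 H
  atom 8: C, bond orders sum to 3 (valence 4) → 1 H
  atom 9: I (halogen, monovalent) → 0 H
  atom 10: C, bond orders sum to 3 (valence 4) → 1 H
  atom 11: C, bond orders sum to 2 (valence 4) → 2 H
  atom 12: C, bond orders sum to 1 (valence 4) → 3 H
  atom 13: C, bond orders sum to 3 (valence 4) → 1 H
  atom 14: F (halogen, monovalent) → 0 H
  atom 15: C, bond orders sum to 2 (valence 4) → 2 H
  atom 16: C, bond orders sum to 1 (valence 4) → 3 H
Totals → C:12, H:23, Cl:1, F:1, I:1, O:1.
In Hill order: C12H23ClFIO.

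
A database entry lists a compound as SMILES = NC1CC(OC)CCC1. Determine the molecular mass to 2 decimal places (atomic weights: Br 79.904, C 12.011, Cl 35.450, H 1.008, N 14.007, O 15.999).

129.20 g/mol

First, the molecular formula is C7H15NO (counting implicit H from valence).
  C: 7 × 12.011 = 84.077
  H: 15 × 1.008 = 15.120
  N: 1 × 14.007 = 14.007
  O: 1 × 15.999 = 15.999
Sum: 7×12.011 + 15×1.008 + 1×14.007 + 1×15.999 = 129.203 → 129.20 g/mol.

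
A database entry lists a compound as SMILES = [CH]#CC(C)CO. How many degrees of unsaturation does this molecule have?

Molecular formula: C5H8O.
DoU = (2C + 2 + N − H − X) / 2, where X is the halogen count and O/S are ignored.
    = (2·5 + 2 + 0 − 8 − 0) / 2 = 4 / 2 = 2.

2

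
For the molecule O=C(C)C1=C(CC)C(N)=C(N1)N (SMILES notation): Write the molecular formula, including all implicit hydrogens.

C8H13N3O

Walk through each heavy atom and fill implicit hydrogens from standard valence (C 4, N 3, O 2, S 2, halogen 1):
  atom 1: O, bond orders sum to 2 (valence 2) → 0 H
  atom 2: C, bond orders sum to 4 (valence 4) → 0 H
  atom 3: C, bond orders sum to 1 (valence 4) → 3 H
  atom 4: C, bond orders sum to 4 (valence 4) → 0 H
  atom 5: C, bond orders sum to 4 (valence 4) → 0 H
  atom 6: C, bond orders sum to 2 (valence 4) → 2 H
  atom 7: C, bond orders sum to 1 (valence 4) → 3 H
  atom 8: C, bond orders sum to 4 (valence 4) → 0 H
  atom 9: N, bond orders sum to 1 (valence 3) → 2 H
  atom 10: C, bond orders sum to 4 (valence 4) → 0 H
  atom 11: N, bond orders sum to 2 (valence 3) → 1 H
  atom 12: N, bond orders sum to 1 (valence 3) → 2 H
Totals → C:8, H:13, N:3, O:1.
In Hill order: C8H13N3O.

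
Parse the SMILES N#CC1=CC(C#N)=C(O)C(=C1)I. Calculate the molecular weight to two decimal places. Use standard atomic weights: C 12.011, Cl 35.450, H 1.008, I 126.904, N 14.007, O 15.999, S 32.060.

First, the molecular formula is C8H3IN2O (counting implicit H from valence).
  C: 8 × 12.011 = 96.088
  H: 3 × 1.008 = 3.024
  I: 1 × 126.904 = 126.904
  N: 2 × 14.007 = 28.014
  O: 1 × 15.999 = 15.999
Sum: 8×12.011 + 3×1.008 + 1×126.904 + 2×14.007 + 1×15.999 = 270.029 → 270.03 g/mol.

270.03 g/mol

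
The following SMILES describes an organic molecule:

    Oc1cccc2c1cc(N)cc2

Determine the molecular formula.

C10H9NO

Walk through each heavy atom and fill implicit hydrogens from standard valence (C 4, N 3, O 2, S 2, halogen 1); for lowercase aromatic atoms, an aromatic c carries 1 H when it has two neighbours and 0 H with three, and aromatic n carries 0 H:
  atom 1: O, bond orders sum to 1 (valence 2) → 1 H
  atom 2: aromatic c, 3 neighbours → 0 H
  atom 3: aromatic c, 2 neighbours → 1 H
  atom 4: aromatic c, 2 neighbours → 1 H
  atom 5: aromatic c, 2 neighbours → 1 H
  atom 6: aromatic c, 3 neighbours → 0 H
  atom 7: aromatic c, 3 neighbours → 0 H
  atom 8: aromatic c, 2 neighbours → 1 H
  atom 9: aromatic c, 3 neighbours → 0 H
  atom 10: N, bond orders sum to 1 (valence 3) → 2 H
  atom 11: aromatic c, 2 neighbours → 1 H
  atom 12: aromatic c, 2 neighbours → 1 H
Totals → C:10, H:9, N:1, O:1.
In Hill order: C10H9NO.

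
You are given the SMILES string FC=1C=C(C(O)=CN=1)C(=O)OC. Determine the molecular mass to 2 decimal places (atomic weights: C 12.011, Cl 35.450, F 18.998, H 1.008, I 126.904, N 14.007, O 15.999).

171.13 g/mol

First, the molecular formula is C7H6FNO3 (counting implicit H from valence).
  C: 7 × 12.011 = 84.077
  F: 1 × 18.998 = 18.998
  H: 6 × 1.008 = 6.048
  N: 1 × 14.007 = 14.007
  O: 3 × 15.999 = 47.997
Sum: 7×12.011 + 1×18.998 + 6×1.008 + 1×14.007 + 3×15.999 = 171.127 → 171.13 g/mol.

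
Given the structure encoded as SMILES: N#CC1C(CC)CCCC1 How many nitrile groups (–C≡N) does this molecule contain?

1

The nitrile motif appears at heavy-atom position 2 in the SMILES.
Nitrile count: 1.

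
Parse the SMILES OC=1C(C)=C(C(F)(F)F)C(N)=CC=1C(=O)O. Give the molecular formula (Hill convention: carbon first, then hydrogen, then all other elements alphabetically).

C9H8F3NO3

Walk through each heavy atom and fill implicit hydrogens from standard valence (C 4, N 3, O 2, S 2, halogen 1):
  atom 1: O, bond orders sum to 1 (valence 2) → 1 H
  atom 2: C, bond orders sum to 4 (valence 4) → 0 H
  atom 3: C, bond orders sum to 4 (valence 4) → 0 H
  atom 4: C, bond orders sum to 1 (valence 4) → 3 H
  atom 5: C, bond orders sum to 4 (valence 4) → 0 H
  atom 6: C, bond orders sum to 4 (valence 4) → 0 H
  atom 7: F (halogen, monovalent) → 0 H
  atom 8: F (halogen, monovalent) → 0 H
  atom 9: F (halogen, monovalent) → 0 H
  atom 10: C, bond orders sum to 4 (valence 4) → 0 H
  atom 11: N, bond orders sum to 1 (valence 3) → 2 H
  atom 12: C, bond orders sum to 3 (valence 4) → 1 H
  atom 13: C, bond orders sum to 4 (valence 4) → 0 H
  atom 14: C, bond orders sum to 4 (valence 4) → 0 H
  atom 15: O, bond orders sum to 2 (valence 2) → 0 H
  atom 16: O, bond orders sum to 1 (valence 2) → 1 H
Totals → C:9, H:8, F:3, N:1, O:3.
In Hill order: C9H8F3NO3.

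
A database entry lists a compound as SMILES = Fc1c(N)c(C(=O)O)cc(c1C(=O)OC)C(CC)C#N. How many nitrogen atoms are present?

2

Scan the SMILES for N atoms (remember two-letter symbols like Cl and Br are single atoms).
Nitrogen count: 2.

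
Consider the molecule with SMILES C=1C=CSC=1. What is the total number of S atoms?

1

Scan the SMILES for S atoms (remember two-letter symbols like Cl and Br are single atoms).
Sulfur count: 1.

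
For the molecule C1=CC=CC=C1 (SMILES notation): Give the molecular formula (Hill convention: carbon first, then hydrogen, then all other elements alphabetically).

Walk through each heavy atom and fill implicit hydrogens from standard valence (C 4, N 3, O 2, S 2, halogen 1):
  atom 1: C, bond orders sum to 3 (valence 4) → 1 H
  atom 2: C, bond orders sum to 3 (valence 4) → 1 H
  atom 3: C, bond orders sum to 3 (valence 4) → 1 H
  atom 4: C, bond orders sum to 3 (valence 4) → 1 H
  atom 5: C, bond orders sum to 3 (valence 4) → 1 H
  atom 6: C, bond orders sum to 3 (valence 4) → 1 H
Totals → C:6, H:6.

C6H6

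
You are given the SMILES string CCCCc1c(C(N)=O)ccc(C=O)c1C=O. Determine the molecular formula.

Walk through each heavy atom and fill implicit hydrogens from standard valence (C 4, N 3, O 2, S 2, halogen 1); for lowercase aromatic atoms, an aromatic c carries 1 H when it has two neighbours and 0 H with three, and aromatic n carries 0 H:
  atom 1: C, bond orders sum to 1 (valence 4) → 3 H
  atom 2: C, bond orders sum to 2 (valence 4) → 2 H
  atom 3: C, bond orders sum to 2 (valence 4) → 2 H
  atom 4: C, bond orders sum to 2 (valence 4) → 2 H
  atom 5: aromatic c, 3 neighbours → 0 H
  atom 6: aromatic c, 3 neighbours → 0 H
  atom 7: C, bond orders sum to 4 (valence 4) → 0 H
  atom 8: N, bond orders sum to 1 (valence 3) → 2 H
  atom 9: O, bond orders sum to 2 (valence 2) → 0 H
  atom 10: aromatic c, 2 neighbours → 1 H
  atom 11: aromatic c, 2 neighbours → 1 H
  atom 12: aromatic c, 3 neighbours → 0 H
  atom 13: C, bond orders sum to 3 (valence 4) → 1 H
  atom 14: O, bond orders sum to 2 (valence 2) → 0 H
  atom 15: aromatic c, 3 neighbours → 0 H
  atom 16: C, bond orders sum to 3 (valence 4) → 1 H
  atom 17: O, bond orders sum to 2 (valence 2) → 0 H
Totals → C:13, H:15, N:1, O:3.
In Hill order: C13H15NO3.

C13H15NO3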